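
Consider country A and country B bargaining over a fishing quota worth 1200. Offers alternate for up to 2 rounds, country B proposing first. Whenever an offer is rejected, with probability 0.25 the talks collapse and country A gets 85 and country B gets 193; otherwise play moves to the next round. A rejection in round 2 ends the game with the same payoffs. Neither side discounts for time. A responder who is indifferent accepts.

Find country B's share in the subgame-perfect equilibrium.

423.5

By backward induction:
Round 2 (country A proposes): country B gets 193 if talks fail, so country A offers 193 and keeps 1007.
Round 1 (country B proposes): rejecting gives country A an expected 0.75 × 1007 + 0.25 × 85 = 776.5. Country B offers 776.5 and keeps 1200 − 776.5 = 423.5.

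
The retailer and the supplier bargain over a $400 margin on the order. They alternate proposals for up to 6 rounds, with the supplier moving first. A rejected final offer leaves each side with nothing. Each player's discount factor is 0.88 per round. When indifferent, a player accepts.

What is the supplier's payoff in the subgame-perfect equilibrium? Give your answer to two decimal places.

Round 6 (the retailer proposes): rejection yields 0 for the supplier; the retailer offers 0 and keeps 400.
Round 5 (the supplier proposes): the retailer can get 400 next round, worth 0.88 × 400 = 352 now, so the supplier offers 352, keeping 48.
Round 4 (the retailer proposes): the supplier can get 48 next round, worth 0.88 × 48 = 42.24 now. The retailer offers 42.24 and keeps 400 − 42.24 = 357.76.
Round 3 (the supplier proposes): the retailer can get 357.76 next round, worth 0.88 × 357.76 = 314.8288 now, so the supplier offers 314.8288, keeping 85.1712.
Round 2 (the retailer proposes): the supplier can get 85.1712 next round, worth 0.88 × 85.1712 = 74.950656 now; the retailer offers that and keeps 325.049344.
Round 1 (the supplier proposes): the retailer can get 325.049344 next round, worth 0.88 × 325.049344 = 286.04342272 now. The supplier offers 286.04342272 and keeps 400 − 286.04342272 = 113.95657728.

113.96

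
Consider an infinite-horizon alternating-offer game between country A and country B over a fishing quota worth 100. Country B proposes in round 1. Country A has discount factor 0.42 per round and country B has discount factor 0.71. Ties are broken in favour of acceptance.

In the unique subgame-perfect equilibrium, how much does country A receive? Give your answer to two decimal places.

Let x be country B's share when country B proposes and y be country A's share when country A proposes.
Country A accepts iff offered ≥ 0.42·y, so x = 100 − 0.42y. Symmetrically y = 100 − 0.71x.
Substituting: x = 100 − 0.42(100 − 0.71x), giving x(1 − 0.71·0.42) = 100(1 − 0.42).
So x = 100 × 0.58 / 0.7018 ≈ 82.6446, and country A receives 100 − x ≈ 17.3554.

17.36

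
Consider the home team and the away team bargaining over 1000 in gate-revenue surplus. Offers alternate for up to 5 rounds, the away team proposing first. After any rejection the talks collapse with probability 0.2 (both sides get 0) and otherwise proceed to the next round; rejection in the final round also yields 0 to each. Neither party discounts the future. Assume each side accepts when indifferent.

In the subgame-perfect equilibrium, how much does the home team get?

262.4

Round 5 (the away team proposes): the home team will accept anything ≥ 0, so the away team offers 0 and keeps 1000.
Round 4 (the home team proposes): rejecting gives the away team an expected 0.8 × 1000 = 800, so the home team offers 800, keeping 200.
Round 3 (the away team proposes): rejecting gives the home team an expected 0.8 × 200 = 160. The away team offers 160 and keeps 1000 − 160 = 840.
Round 2 (the home team proposes): rejecting gives the away team an expected 0.8 × 840 = 672. The home team offers 672 and keeps 1000 − 672 = 328.
Round 1 (the away team proposes): rejecting gives the home team an expected 0.8 × 328 = 262.4. The away team offers 262.4 and keeps 1000 − 262.4 = 737.6.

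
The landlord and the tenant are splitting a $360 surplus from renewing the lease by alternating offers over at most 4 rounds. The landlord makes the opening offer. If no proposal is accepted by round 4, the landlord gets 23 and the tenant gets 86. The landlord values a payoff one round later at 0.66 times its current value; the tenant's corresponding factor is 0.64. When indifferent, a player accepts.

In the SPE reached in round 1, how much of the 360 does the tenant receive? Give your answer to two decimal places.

Round 4 (the tenant proposes): the landlord gets 23 if talks fail, so the tenant offers 23 and keeps 337.
Round 3 (the landlord proposes): the tenant can get 337 next round, worth 0.64 × 337 = 215.68 now, so the landlord offers 215.68, keeping 144.32.
Round 2 (the tenant proposes): the landlord can get 144.32 next round, worth 0.66 × 144.32 = 95.2512 now; the tenant offers that and keeps 264.7488.
Round 1 (the landlord proposes): the tenant can get 264.7488 next round, worth 0.64 × 264.7488 = 169.439232 now, so the landlord offers 169.439232, keeping 190.560768.

169.44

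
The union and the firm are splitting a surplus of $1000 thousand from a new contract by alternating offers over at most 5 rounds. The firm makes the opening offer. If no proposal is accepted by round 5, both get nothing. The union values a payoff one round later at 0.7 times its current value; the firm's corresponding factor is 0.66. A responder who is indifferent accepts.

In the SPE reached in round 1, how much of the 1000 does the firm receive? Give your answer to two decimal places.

Work backward from the last round.
Round 5 (the firm proposes): rejection yields 0 for the union; the firm offers 0 and keeps 1000.
Round 4 (the union proposes): the firm can get 1000 next round, worth 0.66 × 1000 = 660 now. The union offers 660 and keeps 1000 − 660 = 340.
Round 3 (the firm proposes): the union can get 340 next round, worth 0.7 × 340 = 238 now, so the firm offers 238, keeping 762.
Round 2 (the union proposes): the firm can get 762 next round, worth 0.66 × 762 = 502.92 now. The union offers 502.92 and keeps 1000 − 502.92 = 497.08.
Round 1 (the firm proposes): the union can get 497.08 next round, worth 0.7 × 497.08 = 347.956 now. The firm offers 347.956 and keeps 1000 − 347.956 = 652.044.

652.04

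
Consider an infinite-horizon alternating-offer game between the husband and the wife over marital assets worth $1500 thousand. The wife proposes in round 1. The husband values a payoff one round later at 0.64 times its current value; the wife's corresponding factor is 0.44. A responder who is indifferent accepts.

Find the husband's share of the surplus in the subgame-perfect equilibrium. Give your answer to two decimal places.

748.33

Let x be the wife's share when the wife proposes and y be the husband's share when the husband proposes.
The husband accepts iff offered ≥ 0.64·y, so x = 1500 − 0.64y. Symmetrically y = 1500 − 0.44x.
Substituting: x = 1500 − 0.64(1500 − 0.44x), giving x(1 − 0.44·0.64) = 1500(1 − 0.64).
So x = 1500 × 0.36 / 0.7184 ≈ 751.6704, and the husband receives 1500 − x ≈ 748.3296.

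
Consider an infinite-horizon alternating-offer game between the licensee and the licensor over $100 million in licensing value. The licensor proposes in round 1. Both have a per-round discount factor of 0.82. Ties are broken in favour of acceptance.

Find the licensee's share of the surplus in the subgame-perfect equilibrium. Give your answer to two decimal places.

In a stationary SPE each proposer offers the other exactly their discounted continuation value.
If the licensor keeps x when proposing and the licensee keeps y when proposing, then x = 100 − 0.82y and y = 100 − 0.82x.
Solving: x = 100(1 − 0.82) / (1 − 0.82·0.82) = 18 / 0.3276 ≈ 54.9451.
The licensee gets 100 − 54.9451 ≈ 45.0549.

45.05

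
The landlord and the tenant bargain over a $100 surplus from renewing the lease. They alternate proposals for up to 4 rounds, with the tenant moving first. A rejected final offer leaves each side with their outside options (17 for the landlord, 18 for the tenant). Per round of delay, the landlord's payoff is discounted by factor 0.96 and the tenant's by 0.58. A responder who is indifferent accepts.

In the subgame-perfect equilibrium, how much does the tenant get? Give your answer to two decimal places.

Work backward from the last round.
Round 4 (the landlord proposes): the tenant gets 18 if talks fail, so the landlord offers 18 and keeps 82.
Round 3 (the tenant proposes): the landlord can get 82 next round, worth 0.96 × 82 = 78.72 now. The tenant offers 78.72 and keeps 100 − 78.72 = 21.28.
Round 2 (the landlord proposes): the tenant can get 21.28 next round, worth 0.58 × 21.28 = 12.3424 now. The landlord offers 12.3424 and keeps 100 − 12.3424 = 87.6576.
Round 1 (the tenant proposes): the landlord can get 87.6576 next round, worth 0.96 × 87.6576 = 84.151296 now. The tenant offers 84.151296 and keeps 100 − 84.151296 = 15.848704.

15.85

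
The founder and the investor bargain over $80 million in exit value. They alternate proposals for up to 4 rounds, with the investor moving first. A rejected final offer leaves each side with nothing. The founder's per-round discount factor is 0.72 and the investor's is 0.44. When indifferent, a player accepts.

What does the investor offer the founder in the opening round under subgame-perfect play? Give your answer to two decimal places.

50.50

Solve by backward induction from round 4.
Round 4 (the founder proposes): the investor will accept anything ≥ 0, so the founder offers 0 and keeps 80.
Round 3 (the investor proposes): the founder can get 80 next round, worth 0.72 × 80 = 57.6 now; the investor offers that and keeps 22.4.
Round 2 (the founder proposes): the investor can get 22.4 next round, worth 0.44 × 22.4 = 9.856 now. The founder offers 9.856 and keeps 80 − 9.856 = 70.144.
Round 1 (the investor proposes): the founder can get 70.144 next round, worth 0.72 × 70.144 = 50.50368 now; the investor offers that and keeps 29.49632.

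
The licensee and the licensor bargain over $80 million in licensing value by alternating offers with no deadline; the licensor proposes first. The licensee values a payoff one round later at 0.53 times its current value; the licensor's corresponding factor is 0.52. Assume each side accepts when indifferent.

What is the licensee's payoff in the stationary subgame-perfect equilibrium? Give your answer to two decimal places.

Let x be the licensor's share when the licensor proposes and y be the licensee's share when the licensee proposes.
The licensee accepts iff offered ≥ 0.53·y, so x = 80 − 0.53y. Symmetrically y = 80 − 0.52x.
Substituting: x = 80 − 0.53(80 − 0.52x), giving x(1 − 0.52·0.53) = 80(1 − 0.53).
So x = 80 × 0.47 / 0.7244 ≈ 51.9050, and the licensee receives 80 − x ≈ 28.0950.

28.09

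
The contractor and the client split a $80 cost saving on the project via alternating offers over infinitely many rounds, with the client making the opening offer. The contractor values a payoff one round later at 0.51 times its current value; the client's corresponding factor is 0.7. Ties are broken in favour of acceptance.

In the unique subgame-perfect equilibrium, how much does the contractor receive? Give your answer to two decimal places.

19.04

In a stationary SPE each proposer offers the other exactly their discounted continuation value.
If the client keeps x when proposing and the contractor keeps y when proposing, then x = 80 − 0.51y and y = 80 − 0.7x.
Solving: x = 80(1 − 0.51) / (1 − 0.7·0.51) = 39.2 / 0.643 ≈ 60.9642.
The contractor gets 80 − 60.9642 ≈ 19.0358.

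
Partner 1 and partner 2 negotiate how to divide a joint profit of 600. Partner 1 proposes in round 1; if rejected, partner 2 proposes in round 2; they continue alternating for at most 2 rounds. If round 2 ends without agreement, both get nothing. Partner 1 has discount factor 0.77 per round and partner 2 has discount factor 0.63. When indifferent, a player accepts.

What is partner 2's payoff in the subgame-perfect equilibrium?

378

Round 2 (partner 2 proposes): rejection yields 0 for partner 1; partner 2 offers 0 and keeps 600.
Round 1 (partner 1 proposes): partner 2 can get 600 next round, worth 0.63 × 600 = 378 now. Partner 1 offers 378 and keeps 600 − 378 = 222.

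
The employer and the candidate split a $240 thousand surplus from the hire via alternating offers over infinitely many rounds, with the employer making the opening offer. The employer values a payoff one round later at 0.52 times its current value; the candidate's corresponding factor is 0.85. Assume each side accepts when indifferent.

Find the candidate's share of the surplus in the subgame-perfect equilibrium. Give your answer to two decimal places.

175.48

When the employer proposes, the candidate accepts any offer worth at least 0.85 times what the candidate would get by proposing next round; and vice versa.
This gives x = 240 − 0.85y and y = 240 − 0.52x, where x and y are each side's share when it proposes.
Hence (1 − 0.85·0.52)x = 240(1 − 0.85), i.e. 0.558·x = 36.
x ≈ 64.5161; the candidate's share is 240 − x ≈ 175.4839.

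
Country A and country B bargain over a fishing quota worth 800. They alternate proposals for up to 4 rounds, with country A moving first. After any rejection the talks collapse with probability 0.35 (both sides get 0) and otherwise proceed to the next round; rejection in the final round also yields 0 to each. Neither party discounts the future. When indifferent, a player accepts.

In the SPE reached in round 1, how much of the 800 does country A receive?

398.3

By backward induction:
Round 4 (country B proposes): country A will accept anything ≥ 0, so country B offers 0 and keeps 800.
Round 3 (country A proposes): rejecting gives country B an expected 0.65 × 800 = 520. Country A offers 520 and keeps 800 − 520 = 280.
Round 2 (country B proposes): rejecting gives country A an expected 0.65 × 280 = 182. Country B offers 182 and keeps 800 − 182 = 618.
Round 1 (country A proposes): rejecting gives country B an expected 0.65 × 618 = 401.7. Country A offers 401.7 and keeps 800 − 401.7 = 398.3.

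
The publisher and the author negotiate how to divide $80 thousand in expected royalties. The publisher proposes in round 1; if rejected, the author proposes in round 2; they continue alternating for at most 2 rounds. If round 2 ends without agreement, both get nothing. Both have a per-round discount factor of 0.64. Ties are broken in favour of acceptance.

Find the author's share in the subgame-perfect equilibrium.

51.2

Round 2 (the author proposes): rejection yields 0 for the publisher; the author offers 0 and keeps 80.
Round 1 (the publisher proposes): the author can get 80 next round, worth 0.64 × 80 = 51.2 now, so the publisher offers 51.2, keeping 28.8.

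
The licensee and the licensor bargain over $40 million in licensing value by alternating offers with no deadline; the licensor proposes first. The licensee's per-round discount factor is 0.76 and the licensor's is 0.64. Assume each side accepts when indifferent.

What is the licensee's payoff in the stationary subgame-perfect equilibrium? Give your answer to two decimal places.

Let x be the licensor's share when the licensor proposes and y be the licensee's share when the licensee proposes.
The licensee accepts iff offered ≥ 0.76·y, so x = 40 − 0.76y. Symmetrically y = 40 − 0.64x.
Substituting: x = 40 − 0.76(40 − 0.64x), giving x(1 − 0.64·0.76) = 40(1 − 0.76).
So x = 40 × 0.24 / 0.5136 ≈ 18.6916, and the licensee receives 40 − x ≈ 21.3084.

21.31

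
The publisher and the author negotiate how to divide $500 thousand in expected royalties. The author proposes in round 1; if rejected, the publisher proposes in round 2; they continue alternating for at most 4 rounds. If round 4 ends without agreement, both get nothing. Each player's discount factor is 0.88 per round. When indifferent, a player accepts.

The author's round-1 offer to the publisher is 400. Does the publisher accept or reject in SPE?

Round 4 (the publisher proposes): the author will accept anything ≥ 0, so the publisher offers 0 and keeps 500.
Round 3 (the author proposes): the publisher can get 500 next round, worth 0.88 × 500 = 440 now; the author offers that and keeps 60.
Round 2 (the publisher proposes): the author can get 60 next round, worth 0.88 × 60 = 52.8 now, so the publisher offers 52.8, keeping 447.2.
So by rejecting in round 1, the publisher gets 447.2 next round, worth 0.88 × 447.2 = 393.536 now.
Offer 400 ≥ 393.536, so the publisher accepts.

Accept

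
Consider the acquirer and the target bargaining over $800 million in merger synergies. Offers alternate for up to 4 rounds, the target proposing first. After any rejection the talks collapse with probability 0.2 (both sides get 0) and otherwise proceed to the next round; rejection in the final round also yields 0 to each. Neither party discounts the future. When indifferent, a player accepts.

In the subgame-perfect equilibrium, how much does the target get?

262.4

By backward induction:
Round 4 (the acquirer proposes): rejection yields 0 for the target; the acquirer offers 0 and keeps 800.
Round 3 (the target proposes): rejecting gives the acquirer an expected 0.8 × 800 = 640. The target offers 640 and keeps 800 − 640 = 160.
Round 2 (the acquirer proposes): rejecting gives the target an expected 0.8 × 160 = 128; the acquirer offers that and keeps 672.
Round 1 (the target proposes): rejecting gives the acquirer an expected 0.8 × 672 = 537.6; the target offers that and keeps 262.4.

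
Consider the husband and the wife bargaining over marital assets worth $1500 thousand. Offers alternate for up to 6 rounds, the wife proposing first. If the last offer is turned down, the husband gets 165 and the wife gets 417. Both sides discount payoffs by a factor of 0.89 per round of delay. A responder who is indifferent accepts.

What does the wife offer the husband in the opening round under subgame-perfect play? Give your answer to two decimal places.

867.92

Round 6 (the husband proposes): the wife gets 417 if talks fail, so the husband offers 417 and keeps 1083.
Round 5 (the wife proposes): the husband can get 1083 next round, worth 0.89 × 1083 = 963.87 now; the wife offers that and keeps 536.13.
Round 4 (the husband proposes): the wife can get 536.13 next round, worth 0.89 × 536.13 = 477.1557 now, so the husband offers 477.1557, keeping 1022.8443.
Round 3 (the wife proposes): the husband can get 1022.8443 next round, worth 0.89 × 1022.8443 = 910.331427 now; the wife offers that and keeps 589.668573.
Round 2 (the husband proposes): the wife can get 589.668573 next round, worth 0.89 × 589.668573 = 524.80502997 now. The husband offers 524.80502997 and keeps 1500 − 524.80502997 = 975.19497003.
Round 1 (the wife proposes): the husband can get 975.19497003 next round, worth 0.89 × 975.19497003 = 867.9235233267 now, so the wife offers 867.9235233267, keeping 632.0764766733.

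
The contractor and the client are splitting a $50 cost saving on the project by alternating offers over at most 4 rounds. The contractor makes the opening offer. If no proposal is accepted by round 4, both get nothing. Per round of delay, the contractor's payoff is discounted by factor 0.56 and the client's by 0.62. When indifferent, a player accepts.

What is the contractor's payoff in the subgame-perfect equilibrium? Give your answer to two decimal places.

By backward induction:
Round 4 (the client proposes): the contractor will accept anything ≥ 0, so the client offers 0 and keeps 50.
Round 3 (the contractor proposes): the client can get 50 next round, worth 0.62 × 50 = 31 now, so the contractor offers 31, keeping 19.
Round 2 (the client proposes): the contractor can get 19 next round, worth 0.56 × 19 = 10.64 now. The client offers 10.64 and keeps 50 − 10.64 = 39.36.
Round 1 (the contractor proposes): the client can get 39.36 next round, worth 0.62 × 39.36 = 24.4032 now. The contractor offers 24.4032 and keeps 50 − 24.4032 = 25.5968.

25.60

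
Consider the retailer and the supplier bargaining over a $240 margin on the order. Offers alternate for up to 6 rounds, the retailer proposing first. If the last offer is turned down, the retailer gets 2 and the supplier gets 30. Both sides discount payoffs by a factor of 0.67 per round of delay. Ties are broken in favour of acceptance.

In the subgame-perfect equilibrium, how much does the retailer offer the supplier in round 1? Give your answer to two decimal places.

109.02

By backward induction:
Round 6 (the supplier proposes): the retailer gets 2 if talks fail, so the supplier offers 2 and keeps 238.
Round 5 (the retailer proposes): the supplier can get 238 next round, worth 0.67 × 238 = 159.46 now, so the retailer offers 159.46, keeping 80.54.
Round 4 (the supplier proposes): the retailer can get 80.54 next round, worth 0.67 × 80.54 = 53.9618 now, so the supplier offers 53.9618, keeping 186.0382.
Round 3 (the retailer proposes): the supplier can get 186.0382 next round, worth 0.67 × 186.0382 = 124.645594 now; the retailer offers that and keeps 115.354406.
Round 2 (the supplier proposes): the retailer can get 115.354406 next round, worth 0.67 × 115.354406 = 77.28745202 now; the supplier offers that and keeps 162.71254798.
Round 1 (the retailer proposes): the supplier can get 162.71254798 next round, worth 0.67 × 162.71254798 = 109.0174071466 now; the retailer offers that and keeps 130.9825928534.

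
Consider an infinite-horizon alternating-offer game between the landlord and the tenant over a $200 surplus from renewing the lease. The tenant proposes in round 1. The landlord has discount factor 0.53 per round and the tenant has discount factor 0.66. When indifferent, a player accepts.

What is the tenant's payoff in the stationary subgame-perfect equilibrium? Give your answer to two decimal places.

144.57

When the tenant proposes, the landlord accepts any offer worth at least 0.53 times what the landlord would get by proposing next round; and vice versa.
This gives x = 200 − 0.53y and y = 200 − 0.66x, where x and y are each side's share when it proposes.
Hence (1 − 0.53·0.66)x = 200(1 − 0.53), i.e. 0.6502·x = 94.
x ≈ 144.5709; the landlord's share is 200 − x ≈ 55.4291.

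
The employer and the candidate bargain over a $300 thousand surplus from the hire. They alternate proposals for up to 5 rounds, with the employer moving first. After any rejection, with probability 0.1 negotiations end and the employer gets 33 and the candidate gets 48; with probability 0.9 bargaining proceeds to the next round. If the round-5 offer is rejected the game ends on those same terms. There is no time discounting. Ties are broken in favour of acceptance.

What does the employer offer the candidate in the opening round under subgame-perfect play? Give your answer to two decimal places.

Round 5 (the employer proposes): the candidate gets 48 if talks fail, so the employer offers 48 and keeps 252.
Round 4 (the candidate proposes): rejecting gives the employer an expected 0.9 × 252 + 0.1 × 33 = 230.1, so the candidate offers 230.1, keeping 69.9.
Round 3 (the employer proposes): rejecting gives the candidate an expected 0.9 × 69.9 + 0.1 × 48 = 67.71. The employer offers 67.71 and keeps 300 − 67.71 = 232.29.
Round 2 (the candidate proposes): rejecting gives the employer an expected 0.9 × 232.29 + 0.1 × 33 = 212.361, so the candidate offers 212.361, keeping 87.639.
Round 1 (the employer proposes): rejecting gives the candidate an expected 0.9 × 87.639 + 0.1 × 48 = 83.6751. The employer offers 83.6751 and keeps 300 − 83.6751 = 216.3249.

83.68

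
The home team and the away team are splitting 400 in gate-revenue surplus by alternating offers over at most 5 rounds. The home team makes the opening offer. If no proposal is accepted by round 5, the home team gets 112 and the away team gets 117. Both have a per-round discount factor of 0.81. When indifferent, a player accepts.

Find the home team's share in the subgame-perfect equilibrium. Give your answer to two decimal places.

Work backward from the last round.
Round 5 (the home team proposes): the away team gets 117 if talks fail, so the home team offers 117 and keeps 283.
Round 4 (the away team proposes): the home team can get 283 next round, worth 0.81 × 283 = 229.23 now. The away team offers 229.23 and keeps 400 − 229.23 = 170.77.
Round 3 (the home team proposes): the away team can get 170.77 next round, worth 0.81 × 170.77 = 138.3237 now, so the home team offers 138.3237, keeping 261.6763.
Round 2 (the away team proposes): the home team can get 261.6763 next round, worth 0.81 × 261.6763 = 211.957803 now; the away team offers that and keeps 188.042197.
Round 1 (the home team proposes): the away team can get 188.042197 next round, worth 0.81 × 188.042197 = 152.31417957 now, so the home team offers 152.31417957, keeping 247.68582043.

247.69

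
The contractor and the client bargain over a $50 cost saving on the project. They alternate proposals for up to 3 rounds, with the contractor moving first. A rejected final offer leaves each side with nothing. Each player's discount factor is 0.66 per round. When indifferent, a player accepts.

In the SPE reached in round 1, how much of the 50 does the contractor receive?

Round 3 (the contractor proposes): rejection yields 0 for the client; the contractor offers 0 and keeps 50.
Round 2 (the client proposes): the contractor can get 50 next round, worth 0.66 × 50 = 33 now, so the client offers 33, keeping 17.
Round 1 (the contractor proposes): the client can get 17 next round, worth 0.66 × 17 = 11.22 now. The contractor offers 11.22 and keeps 50 − 11.22 = 38.78.

38.78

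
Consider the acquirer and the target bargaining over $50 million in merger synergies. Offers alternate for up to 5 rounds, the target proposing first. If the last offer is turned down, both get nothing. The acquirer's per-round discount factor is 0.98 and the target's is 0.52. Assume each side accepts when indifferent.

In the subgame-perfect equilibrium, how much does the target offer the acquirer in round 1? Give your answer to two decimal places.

35.51

Round 5 (the target proposes): the acquirer will accept anything ≥ 0, so the target offers 0 and keeps 50.
Round 4 (the acquirer proposes): the target can get 50 next round, worth 0.52 × 50 = 26 now. The acquirer offers 26 and keeps 50 − 26 = 24.
Round 3 (the target proposes): the acquirer can get 24 next round, worth 0.98 × 24 = 23.52 now. The target offers 23.52 and keeps 50 − 23.52 = 26.48.
Round 2 (the acquirer proposes): the target can get 26.48 next round, worth 0.52 × 26.48 = 13.7696 now; the acquirer offers that and keeps 36.2304.
Round 1 (the target proposes): the acquirer can get 36.2304 next round, worth 0.98 × 36.2304 = 35.505792 now. The target offers 35.505792 and keeps 50 − 35.505792 = 14.494208.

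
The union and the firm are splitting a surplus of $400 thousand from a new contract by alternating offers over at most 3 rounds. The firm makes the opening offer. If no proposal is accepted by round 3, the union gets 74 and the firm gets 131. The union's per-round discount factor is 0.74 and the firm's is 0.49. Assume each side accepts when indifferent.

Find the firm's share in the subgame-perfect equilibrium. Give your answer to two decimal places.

Round 3 (the firm proposes): the union gets 74 if talks fail, so the firm offers 74 and keeps 326.
Round 2 (the union proposes): the firm can get 326 next round, worth 0.49 × 326 = 159.74 now; the union offers that and keeps 240.26.
Round 1 (the firm proposes): the union can get 240.26 next round, worth 0.74 × 240.26 = 177.7924 now, so the firm offers 177.7924, keeping 222.2076.

222.21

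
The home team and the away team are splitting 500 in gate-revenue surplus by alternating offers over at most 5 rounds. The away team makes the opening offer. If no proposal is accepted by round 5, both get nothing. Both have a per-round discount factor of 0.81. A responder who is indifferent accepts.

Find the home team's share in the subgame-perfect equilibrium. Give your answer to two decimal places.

127.44

Round 5 (the away team proposes): the home team will accept anything ≥ 0, so the away team offers 0 and keeps 500.
Round 4 (the home team proposes): the away team can get 500 next round, worth 0.81 × 500 = 405 now. The home team offers 405 and keeps 500 − 405 = 95.
Round 3 (the away team proposes): the home team can get 95 next round, worth 0.81 × 95 = 76.95 now, so the away team offers 76.95, keeping 423.05.
Round 2 (the home team proposes): the away team can get 423.05 next round, worth 0.81 × 423.05 = 342.6705 now; the home team offers that and keeps 157.3295.
Round 1 (the away team proposes): the home team can get 157.3295 next round, worth 0.81 × 157.3295 = 127.436895 now. The away team offers 127.436895 and keeps 500 − 127.436895 = 372.563105.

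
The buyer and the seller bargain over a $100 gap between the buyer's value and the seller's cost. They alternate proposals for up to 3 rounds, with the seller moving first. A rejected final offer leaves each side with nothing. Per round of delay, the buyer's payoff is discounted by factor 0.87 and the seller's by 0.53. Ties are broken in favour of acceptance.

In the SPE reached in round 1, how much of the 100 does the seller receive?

59.11

Work backward from the last round.
Round 3 (the seller proposes): rejection yields 0 for the buyer; the seller offers 0 and keeps 100.
Round 2 (the buyer proposes): the seller can get 100 next round, worth 0.53 × 100 = 53 now, so the buyer offers 53, keeping 47.
Round 1 (the seller proposes): the buyer can get 47 next round, worth 0.87 × 47 = 40.89 now, so the seller offers 40.89, keeping 59.11.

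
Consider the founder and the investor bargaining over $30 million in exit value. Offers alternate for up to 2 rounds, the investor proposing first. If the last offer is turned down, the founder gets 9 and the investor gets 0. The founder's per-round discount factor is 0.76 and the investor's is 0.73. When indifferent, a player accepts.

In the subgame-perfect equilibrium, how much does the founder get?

22.8

Round 2 (the founder proposes): rejection yields 0 for the investor; the founder offers 0 and keeps 30.
Round 1 (the investor proposes): the founder can get 30 next round, worth 0.76 × 30 = 22.8 now; the investor offers that and keeps 7.2.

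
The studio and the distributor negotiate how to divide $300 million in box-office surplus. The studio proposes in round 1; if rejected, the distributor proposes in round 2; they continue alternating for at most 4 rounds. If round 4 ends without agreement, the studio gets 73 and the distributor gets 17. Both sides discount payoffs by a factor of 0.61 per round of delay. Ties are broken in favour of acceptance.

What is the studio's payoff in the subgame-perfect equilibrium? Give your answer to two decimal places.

Round 4 (the distributor proposes): the studio gets 73 if talks fail, so the distributor offers 73 and keeps 227.
Round 3 (the studio proposes): the distributor can get 227 next round, worth 0.61 × 227 = 138.47 now. The studio offers 138.47 and keeps 300 − 138.47 = 161.53.
Round 2 (the distributor proposes): the studio can get 161.53 next round, worth 0.61 × 161.53 = 98.5333 now; the distributor offers that and keeps 201.4667.
Round 1 (the studio proposes): the distributor can get 201.4667 next round, worth 0.61 × 201.4667 = 122.894687 now. The studio offers 122.894687 and keeps 300 − 122.894687 = 177.105313.

177.11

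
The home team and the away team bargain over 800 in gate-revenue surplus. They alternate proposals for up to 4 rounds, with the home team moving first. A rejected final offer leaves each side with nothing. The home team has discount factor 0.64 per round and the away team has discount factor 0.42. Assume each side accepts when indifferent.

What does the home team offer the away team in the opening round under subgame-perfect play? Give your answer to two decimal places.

Round 4 (the away team proposes): rejection yields 0 for the home team; the away team offers 0 and keeps 800.
Round 3 (the home team proposes): the away team can get 800 next round, worth 0.42 × 800 = 336 now; the home team offers that and keeps 464.
Round 2 (the away team proposes): the home team can get 464 next round, worth 0.64 × 464 = 296.96 now. The away team offers 296.96 and keeps 800 − 296.96 = 503.04.
Round 1 (the home team proposes): the away team can get 503.04 next round, worth 0.42 × 503.04 = 211.2768 now. The home team offers 211.2768 and keeps 800 − 211.2768 = 588.7232.

211.28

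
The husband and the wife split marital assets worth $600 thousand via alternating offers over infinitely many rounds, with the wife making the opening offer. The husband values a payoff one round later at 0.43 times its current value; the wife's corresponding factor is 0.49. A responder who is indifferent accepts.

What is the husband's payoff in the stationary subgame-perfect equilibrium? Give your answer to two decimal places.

In a stationary SPE each proposer offers the other exactly their discounted continuation value.
If the wife keeps x when proposing and the husband keeps y when proposing, then x = 600 − 0.43y and y = 600 − 0.49x.
Solving: x = 600(1 − 0.43) / (1 − 0.49·0.43) = 342 / 0.7893 ≈ 433.2953.
The husband gets 600 − 433.2953 ≈ 166.7047.

166.70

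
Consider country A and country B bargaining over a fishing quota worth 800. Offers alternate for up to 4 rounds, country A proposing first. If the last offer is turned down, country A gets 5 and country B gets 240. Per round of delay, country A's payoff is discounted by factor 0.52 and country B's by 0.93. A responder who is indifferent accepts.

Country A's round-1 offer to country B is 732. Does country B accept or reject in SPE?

Accept

Round 4 (country B proposes): country A gets 5 if talks fail, so country B offers 5 and keeps 795.
Round 3 (country A proposes): country B can get 795 next round, worth 0.93 × 795 = 739.35 now; country A offers that and keeps 60.65.
Round 2 (country B proposes): country A can get 60.65 next round, worth 0.52 × 60.65 = 31.538 now, so country B offers 31.538, keeping 768.462.
So by rejecting in round 1, country B gets 768.462 next round, worth 0.93 × 768.462 = 714.66966 now.
Offer 732 ≥ 714.66966, so country B accepts.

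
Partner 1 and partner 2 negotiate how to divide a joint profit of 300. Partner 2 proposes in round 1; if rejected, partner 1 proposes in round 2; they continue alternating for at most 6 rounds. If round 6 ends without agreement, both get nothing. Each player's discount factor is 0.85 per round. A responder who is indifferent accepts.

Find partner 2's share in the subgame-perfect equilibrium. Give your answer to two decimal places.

Solve by backward induction from round 6.
Round 6 (partner 1 proposes): rejection yields 0 for partner 2; partner 1 offers 0 and keeps 300.
Round 5 (partner 2 proposes): partner 1 can get 300 next round, worth 0.85 × 300 = 255 now; partner 2 offers that and keeps 45.
Round 4 (partner 1 proposes): partner 2 can get 45 next round, worth 0.85 × 45 = 38.25 now. Partner 1 offers 38.25 and keeps 300 − 38.25 = 261.75.
Round 3 (partner 2 proposes): partner 1 can get 261.75 next round, worth 0.85 × 261.75 = 222.4875 now. Partner 2 offers 222.4875 and keeps 300 − 222.4875 = 77.5125.
Round 2 (partner 1 proposes): partner 2 can get 77.5125 next round, worth 0.85 × 77.5125 = 65.885625 now. Partner 1 offers 65.885625 and keeps 300 − 65.885625 = 234.114375.
Round 1 (partner 2 proposes): partner 1 can get 234.114375 next round, worth 0.85 × 234.114375 = 198.99721875 now. Partner 2 offers 198.99721875 and keeps 300 − 198.99721875 = 101.00278125.

101.00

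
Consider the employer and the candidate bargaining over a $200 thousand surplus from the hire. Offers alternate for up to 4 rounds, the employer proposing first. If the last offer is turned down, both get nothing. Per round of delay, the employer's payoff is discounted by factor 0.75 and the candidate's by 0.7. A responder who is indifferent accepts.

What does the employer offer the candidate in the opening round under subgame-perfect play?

Solve by backward induction from round 4.
Round 4 (the candidate proposes): the employer will accept anything ≥ 0, so the candidate offers 0 and keeps 200.
Round 3 (the employer proposes): the candidate can get 200 next round, worth 0.7 × 200 = 140 now; the employer offers that and keeps 60.
Round 2 (the candidate proposes): the employer can get 60 next round, worth 0.75 × 60 = 45 now, so the candidate offers 45, keeping 155.
Round 1 (the employer proposes): the candidate can get 155 next round, worth 0.7 × 155 = 108.5 now, so the employer offers 108.5, keeping 91.5.

108.5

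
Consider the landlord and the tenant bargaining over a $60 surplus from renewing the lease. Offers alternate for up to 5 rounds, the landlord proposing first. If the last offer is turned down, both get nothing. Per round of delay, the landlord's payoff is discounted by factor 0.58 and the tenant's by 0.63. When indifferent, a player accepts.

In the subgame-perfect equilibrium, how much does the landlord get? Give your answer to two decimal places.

Round 5 (the landlord proposes): rejection yields 0 for the tenant; the landlord offers 0 and keeps 60.
Round 4 (the tenant proposes): the landlord can get 60 next round, worth 0.58 × 60 = 34.8 now. The tenant offers 34.8 and keeps 60 − 34.8 = 25.2.
Round 3 (the landlord proposes): the tenant can get 25.2 next round, worth 0.63 × 25.2 = 15.876 now; the landlord offers that and keeps 44.124.
Round 2 (the tenant proposes): the landlord can get 44.124 next round, worth 0.58 × 44.124 = 25.59192 now, so the tenant offers 25.59192, keeping 34.40808.
Round 1 (the landlord proposes): the tenant can get 34.40808 next round, worth 0.63 × 34.40808 = 21.6770904 now; the landlord offers that and keeps 38.3229096.

38.32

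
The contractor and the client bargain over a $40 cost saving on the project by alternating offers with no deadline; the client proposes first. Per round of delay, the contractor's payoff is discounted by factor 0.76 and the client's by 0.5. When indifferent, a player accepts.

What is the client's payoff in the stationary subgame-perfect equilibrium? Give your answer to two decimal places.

15.48

In a stationary SPE each proposer offers the other exactly their discounted continuation value.
If the client keeps x when proposing and the contractor keeps y when proposing, then x = 40 − 0.76y and y = 40 − 0.5x.
Solving: x = 40(1 − 0.76) / (1 − 0.5·0.76) = 9.6 / 0.62 ≈ 15.4839.
The contractor gets 40 − 15.4839 ≈ 24.5161.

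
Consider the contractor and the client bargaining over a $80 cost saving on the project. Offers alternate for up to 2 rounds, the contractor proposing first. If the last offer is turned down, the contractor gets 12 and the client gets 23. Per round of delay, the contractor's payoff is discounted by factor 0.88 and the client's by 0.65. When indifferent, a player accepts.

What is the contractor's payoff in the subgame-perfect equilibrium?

Work backward from the last round.
Round 2 (the client proposes): the contractor gets 12 if talks fail, so the client offers 12 and keeps 68.
Round 1 (the contractor proposes): the client can get 68 next round, worth 0.65 × 68 = 44.2 now. The contractor offers 44.2 and keeps 80 − 44.2 = 35.8.

35.8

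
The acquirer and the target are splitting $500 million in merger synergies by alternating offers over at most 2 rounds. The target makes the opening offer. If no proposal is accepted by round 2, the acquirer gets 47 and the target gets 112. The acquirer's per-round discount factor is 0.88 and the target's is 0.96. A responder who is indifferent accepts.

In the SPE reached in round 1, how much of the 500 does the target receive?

Round 2 (the acquirer proposes): the target gets 112 if talks fail, so the acquirer offers 112 and keeps 388.
Round 1 (the target proposes): the acquirer can get 388 next round, worth 0.88 × 388 = 341.44 now. The target offers 341.44 and keeps 500 − 341.44 = 158.56.

158.56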